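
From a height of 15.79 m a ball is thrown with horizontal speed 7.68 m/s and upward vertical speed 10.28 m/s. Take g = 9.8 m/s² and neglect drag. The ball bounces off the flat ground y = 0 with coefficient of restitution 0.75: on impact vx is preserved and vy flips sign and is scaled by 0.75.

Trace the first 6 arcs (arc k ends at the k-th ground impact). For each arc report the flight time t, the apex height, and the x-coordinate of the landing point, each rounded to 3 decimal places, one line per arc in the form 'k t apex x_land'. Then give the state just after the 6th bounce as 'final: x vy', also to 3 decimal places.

Arc 1: start y=15.790, vy=10.280 → t=3.128, apex=21.182, x_land=24.024, impact vy=-20.376
  bounce: vy ← 0.75·20.376 = 15.282
Arc 2: start y=0.000, vy=15.282 → t=3.119, apex=11.915, x_land=47.976, impact vy=-15.282
  bounce: vy ← 0.75·15.282 = 11.461
Arc 3: start y=0.000, vy=11.461 → t=2.339, apex=6.702, x_land=65.939, impact vy=-11.461
  bounce: vy ← 0.75·11.461 = 8.596
Arc 4: start y=0.000, vy=8.596 → t=1.754, apex=3.770, x_land=79.412, impact vy=-8.596
  bounce: vy ← 0.75·8.596 = 6.447
Arc 5: start y=0.000, vy=6.447 → t=1.316, apex=2.121, x_land=89.517, impact vy=-6.447
  bounce: vy ← 0.75·6.447 = 4.835
Arc 6: start y=0.000, vy=4.835 → t=0.987, apex=1.193, x_land=97.095, impact vy=-4.835
  bounce: vy ← 0.75·4.835 = 3.626

1 3.128 21.182 24.024
2 3.119 11.915 47.976
3 2.339 6.702 65.939
4 1.754 3.770 79.412
5 1.316 2.121 89.517
6 0.987 1.193 97.095
final: 97.095 3.626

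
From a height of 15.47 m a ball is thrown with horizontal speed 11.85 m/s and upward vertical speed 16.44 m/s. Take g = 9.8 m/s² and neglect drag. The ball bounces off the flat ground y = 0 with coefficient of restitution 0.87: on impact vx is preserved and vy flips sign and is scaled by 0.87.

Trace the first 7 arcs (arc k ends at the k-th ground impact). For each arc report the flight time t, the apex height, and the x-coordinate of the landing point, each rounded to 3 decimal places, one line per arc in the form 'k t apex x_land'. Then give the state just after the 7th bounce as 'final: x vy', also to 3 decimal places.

1 4.121 29.259 48.836
2 4.252 22.146 99.221
3 3.699 16.763 143.056
4 3.218 12.688 181.193
5 2.800 9.603 214.372
6 2.436 7.269 243.237
7 2.119 5.502 268.350
final: 268.350 9.034

Arc 1: start y=15.470, vy=16.440 → t=4.121, apex=29.259, x_land=48.836, impact vy=-23.948
  bounce: vy ← 0.87·23.948 = 20.834
Arc 2: start y=0.000, vy=20.834 → t=4.252, apex=22.146, x_land=99.221, impact vy=-20.834
  bounce: vy ← 0.87·20.834 = 18.126
Arc 3: start y=0.000, vy=18.126 → t=3.699, apex=16.763, x_land=143.056, impact vy=-18.126
  bounce: vy ← 0.87·18.126 = 15.770
Arc 4: start y=0.000, vy=15.770 → t=3.218, apex=12.688, x_land=181.193, impact vy=-15.770
  bounce: vy ← 0.87·15.770 = 13.719
Arc 5: start y=0.000, vy=13.719 → t=2.800, apex=9.603, x_land=214.372, impact vy=-13.719
  bounce: vy ← 0.87·13.719 = 11.936
Arc 6: start y=0.000, vy=11.936 → t=2.436, apex=7.269, x_land=243.237, impact vy=-11.936
  bounce: vy ← 0.87·11.936 = 10.384
Arc 7: start y=0.000, vy=10.384 → t=2.119, apex=5.502, x_land=268.350, impact vy=-10.384
  bounce: vy ← 0.87·10.384 = 9.034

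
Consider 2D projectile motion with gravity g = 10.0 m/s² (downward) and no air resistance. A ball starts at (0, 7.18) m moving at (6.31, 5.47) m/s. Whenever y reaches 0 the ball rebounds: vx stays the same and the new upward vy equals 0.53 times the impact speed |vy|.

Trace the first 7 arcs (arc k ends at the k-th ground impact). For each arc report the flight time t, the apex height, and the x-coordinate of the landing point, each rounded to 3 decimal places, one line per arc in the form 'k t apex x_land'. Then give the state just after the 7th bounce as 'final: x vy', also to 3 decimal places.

Arc 1: start y=7.180, vy=5.470 → t=1.864, apex=8.676, x_land=11.764, impact vy=-13.173
  bounce: vy ← 0.53·13.173 = 6.982
Arc 2: start y=0.000, vy=6.982 → t=1.396, apex=2.437, x_land=20.574, impact vy=-6.982
  bounce: vy ← 0.53·6.982 = 3.700
Arc 3: start y=0.000, vy=3.700 → t=0.740, apex=0.685, x_land=25.244, impact vy=-3.700
  bounce: vy ← 0.53·3.700 = 1.961
Arc 4: start y=0.000, vy=1.961 → t=0.392, apex=0.192, x_land=27.719, impact vy=-1.961
  bounce: vy ← 0.53·1.961 = 1.039
Arc 5: start y=0.000, vy=1.039 → t=0.208, apex=0.054, x_land=29.031, impact vy=-1.039
  bounce: vy ← 0.53·1.039 = 0.551
Arc 6: start y=0.000, vy=0.551 → t=0.110, apex=0.015, x_land=29.726, impact vy=-0.551
  bounce: vy ← 0.53·0.551 = 0.292
Arc 7: start y=0.000, vy=0.292 → t=0.058, apex=0.004, x_land=30.094, impact vy=-0.292
  bounce: vy ← 0.53·0.292 = 0.155

1 1.864 8.676 11.764
2 1.396 2.437 20.574
3 0.740 0.685 25.244
4 0.392 0.192 27.719
5 0.208 0.054 29.031
6 0.110 0.015 29.726
7 0.058 0.004 30.094
final: 30.094 0.155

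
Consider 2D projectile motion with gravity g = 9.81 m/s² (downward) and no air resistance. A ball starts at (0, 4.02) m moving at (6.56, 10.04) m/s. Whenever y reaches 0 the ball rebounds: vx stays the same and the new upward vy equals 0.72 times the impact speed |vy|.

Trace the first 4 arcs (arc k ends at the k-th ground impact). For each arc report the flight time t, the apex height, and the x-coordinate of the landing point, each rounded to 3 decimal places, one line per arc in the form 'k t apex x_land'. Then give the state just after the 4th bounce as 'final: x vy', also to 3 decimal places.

1 2.390 9.158 15.677
2 1.968 4.747 28.585
3 1.417 2.461 37.878
4 1.020 1.276 44.569
final: 44.569 3.602

Arc 1: start y=4.020, vy=10.040 → t=2.390, apex=9.158, x_land=15.677, impact vy=-13.404
  bounce: vy ← 0.72·13.404 = 9.651
Arc 2: start y=0.000, vy=9.651 → t=1.968, apex=4.747, x_land=28.585, impact vy=-9.651
  bounce: vy ← 0.72·9.651 = 6.949
Arc 3: start y=0.000, vy=6.949 → t=1.417, apex=2.461, x_land=37.878, impact vy=-6.949
  bounce: vy ← 0.72·6.949 = 5.003
Arc 4: start y=0.000, vy=5.003 → t=1.020, apex=1.276, x_land=44.569, impact vy=-5.003
  bounce: vy ← 0.72·5.003 = 3.602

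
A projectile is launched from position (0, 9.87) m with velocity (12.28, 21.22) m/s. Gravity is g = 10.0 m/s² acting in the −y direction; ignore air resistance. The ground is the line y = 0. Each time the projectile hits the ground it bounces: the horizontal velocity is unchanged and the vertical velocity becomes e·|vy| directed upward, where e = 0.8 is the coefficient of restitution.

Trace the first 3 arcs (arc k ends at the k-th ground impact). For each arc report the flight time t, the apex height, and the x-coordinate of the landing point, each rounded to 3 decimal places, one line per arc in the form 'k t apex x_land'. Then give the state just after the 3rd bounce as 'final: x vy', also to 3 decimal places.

Arc 1: start y=9.870, vy=21.220 → t=4.667, apex=32.384, x_land=57.310, impact vy=-25.450
  bounce: vy ← 0.8·25.450 = 20.360
Arc 2: start y=0.000, vy=20.360 → t=4.072, apex=20.726, x_land=107.314, impact vy=-20.360
  bounce: vy ← 0.8·20.360 = 16.288
Arc 3: start y=0.000, vy=16.288 → t=3.258, apex=13.265, x_land=147.317, impact vy=-16.288
  bounce: vy ← 0.8·16.288 = 13.030

1 4.667 32.384 57.310
2 4.072 20.726 107.314
3 3.258 13.265 147.317
final: 147.317 13.030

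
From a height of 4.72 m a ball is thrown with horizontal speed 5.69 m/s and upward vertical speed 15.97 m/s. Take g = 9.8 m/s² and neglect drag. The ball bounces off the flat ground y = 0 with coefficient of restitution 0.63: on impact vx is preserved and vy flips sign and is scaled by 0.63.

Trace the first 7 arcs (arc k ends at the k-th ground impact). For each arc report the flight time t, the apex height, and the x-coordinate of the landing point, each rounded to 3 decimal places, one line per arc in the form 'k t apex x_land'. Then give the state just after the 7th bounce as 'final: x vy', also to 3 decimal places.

Arc 1: start y=4.720, vy=15.970 → t=3.532, apex=17.732, x_land=20.097, impact vy=-18.643
  bounce: vy ← 0.63·18.643 = 11.745
Arc 2: start y=0.000, vy=11.745 → t=2.397, apex=7.038, x_land=33.735, impact vy=-11.745
  bounce: vy ← 0.63·11.745 = 7.399
Arc 3: start y=0.000, vy=7.399 → t=1.510, apex=2.793, x_land=42.327, impact vy=-7.399
  bounce: vy ← 0.63·7.399 = 4.662
Arc 4: start y=0.000, vy=4.662 → t=0.951, apex=1.109, x_land=47.741, impact vy=-4.662
  bounce: vy ← 0.63·4.662 = 2.937
Arc 5: start y=0.000, vy=2.937 → t=0.599, apex=0.440, x_land=51.151, impact vy=-2.937
  bounce: vy ← 0.63·2.937 = 1.850
Arc 6: start y=0.000, vy=1.850 → t=0.378, apex=0.175, x_land=53.299, impact vy=-1.850
  bounce: vy ← 0.63·1.850 = 1.166
Arc 7: start y=0.000, vy=1.166 → t=0.238, apex=0.069, x_land=54.653, impact vy=-1.166
  bounce: vy ← 0.63·1.166 = 0.734

1 3.532 17.732 20.097
2 2.397 7.038 33.735
3 1.510 2.793 42.327
4 0.951 1.109 47.741
5 0.599 0.440 51.151
6 0.378 0.175 53.299
7 0.238 0.069 54.653
final: 54.653 0.734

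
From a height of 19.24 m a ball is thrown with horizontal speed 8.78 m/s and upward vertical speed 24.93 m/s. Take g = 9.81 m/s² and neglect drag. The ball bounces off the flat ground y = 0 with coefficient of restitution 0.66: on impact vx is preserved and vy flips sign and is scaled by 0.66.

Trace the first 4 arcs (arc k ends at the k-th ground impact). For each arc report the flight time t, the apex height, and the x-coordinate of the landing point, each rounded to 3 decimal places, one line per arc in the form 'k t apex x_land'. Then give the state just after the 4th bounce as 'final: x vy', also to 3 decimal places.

1 5.763 50.917 50.601
2 4.253 22.179 87.941
3 2.807 9.661 112.586
4 1.853 4.209 128.852
final: 128.852 5.997

Arc 1: start y=19.240, vy=24.930 → t=5.763, apex=50.917, x_land=50.601, impact vy=-31.607
  bounce: vy ← 0.66·31.607 = 20.861
Arc 2: start y=0.000, vy=20.861 → t=4.253, apex=22.179, x_land=87.941, impact vy=-20.861
  bounce: vy ← 0.66·20.861 = 13.768
Arc 3: start y=0.000, vy=13.768 → t=2.807, apex=9.661, x_land=112.586, impact vy=-13.768
  bounce: vy ← 0.66·13.768 = 9.087
Arc 4: start y=0.000, vy=9.087 → t=1.853, apex=4.209, x_land=128.852, impact vy=-9.087
  bounce: vy ← 0.66·9.087 = 5.997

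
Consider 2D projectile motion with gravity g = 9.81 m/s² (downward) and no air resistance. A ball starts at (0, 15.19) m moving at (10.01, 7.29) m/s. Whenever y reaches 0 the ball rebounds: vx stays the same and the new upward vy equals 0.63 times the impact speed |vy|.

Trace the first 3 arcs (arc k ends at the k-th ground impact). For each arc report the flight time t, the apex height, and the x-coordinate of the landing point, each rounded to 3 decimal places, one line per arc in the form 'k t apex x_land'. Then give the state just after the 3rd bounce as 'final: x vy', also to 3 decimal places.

Arc 1: start y=15.190, vy=7.290 → t=2.653, apex=17.899, x_land=26.560, impact vy=-18.740
  bounce: vy ← 0.63·18.740 = 11.806
Arc 2: start y=0.000, vy=11.806 → t=2.407, apex=7.104, x_land=50.654, impact vy=-11.806
  bounce: vy ← 0.63·11.806 = 7.438
Arc 3: start y=0.000, vy=7.438 → t=1.516, apex=2.820, x_land=65.832, impact vy=-7.438
  bounce: vy ← 0.63·7.438 = 4.686

1 2.653 17.899 26.560
2 2.407 7.104 50.654
3 1.516 2.820 65.832
final: 65.832 4.686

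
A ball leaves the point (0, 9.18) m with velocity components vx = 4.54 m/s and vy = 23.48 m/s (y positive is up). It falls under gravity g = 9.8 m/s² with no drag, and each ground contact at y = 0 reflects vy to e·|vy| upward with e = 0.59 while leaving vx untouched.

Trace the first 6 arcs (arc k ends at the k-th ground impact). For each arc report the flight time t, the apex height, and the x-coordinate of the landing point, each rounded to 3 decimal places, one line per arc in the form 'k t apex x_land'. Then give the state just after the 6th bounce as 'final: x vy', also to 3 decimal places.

1 5.155 37.308 23.405
2 3.256 12.987 38.187
3 1.921 4.521 46.909
4 1.133 1.574 52.054
5 0.669 0.548 55.090
6 0.395 0.191 56.882
final: 56.882 1.141

Arc 1: start y=9.180, vy=23.480 → t=5.155, apex=37.308, x_land=23.405, impact vy=-27.041
  bounce: vy ← 0.59·27.041 = 15.954
Arc 2: start y=0.000, vy=15.954 → t=3.256, apex=12.987, x_land=38.187, impact vy=-15.954
  bounce: vy ← 0.59·15.954 = 9.413
Arc 3: start y=0.000, vy=9.413 → t=1.921, apex=4.521, x_land=46.909, impact vy=-9.413
  bounce: vy ← 0.59·9.413 = 5.554
Arc 4: start y=0.000, vy=5.554 → t=1.133, apex=1.574, x_land=52.054, impact vy=-5.554
  bounce: vy ← 0.59·5.554 = 3.277
Arc 5: start y=0.000, vy=3.277 → t=0.669, apex=0.548, x_land=55.090, impact vy=-3.277
  bounce: vy ← 0.59·3.277 = 1.933
Arc 6: start y=0.000, vy=1.933 → t=0.395, apex=0.191, x_land=56.882, impact vy=-1.933
  bounce: vy ← 0.59·1.933 = 1.141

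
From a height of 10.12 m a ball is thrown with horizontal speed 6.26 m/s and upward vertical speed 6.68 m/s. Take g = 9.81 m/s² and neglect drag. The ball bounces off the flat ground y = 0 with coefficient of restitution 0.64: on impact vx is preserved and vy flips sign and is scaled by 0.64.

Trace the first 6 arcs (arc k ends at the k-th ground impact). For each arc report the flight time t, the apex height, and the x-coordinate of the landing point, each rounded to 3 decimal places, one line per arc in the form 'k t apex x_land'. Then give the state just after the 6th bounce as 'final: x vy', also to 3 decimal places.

1 2.271 12.394 14.214
2 2.035 5.077 26.951
3 1.302 2.079 35.103
4 0.833 0.852 40.320
5 0.533 0.349 43.659
6 0.341 0.143 45.796
final: 45.796 1.072

Arc 1: start y=10.120, vy=6.680 → t=2.271, apex=12.394, x_land=14.214, impact vy=-15.594
  bounce: vy ← 0.64·15.594 = 9.980
Arc 2: start y=0.000, vy=9.980 → t=2.035, apex=5.077, x_land=26.951, impact vy=-9.980
  bounce: vy ← 0.64·9.980 = 6.387
Arc 3: start y=0.000, vy=6.387 → t=1.302, apex=2.079, x_land=35.103, impact vy=-6.387
  bounce: vy ← 0.64·6.387 = 4.088
Arc 4: start y=0.000, vy=4.088 → t=0.833, apex=0.852, x_land=40.320, impact vy=-4.088
  bounce: vy ← 0.64·4.088 = 2.616
Arc 5: start y=0.000, vy=2.616 → t=0.533, apex=0.349, x_land=43.659, impact vy=-2.616
  bounce: vy ← 0.64·2.616 = 1.674
Arc 6: start y=0.000, vy=1.674 → t=0.341, apex=0.143, x_land=45.796, impact vy=-1.674
  bounce: vy ← 0.64·1.674 = 1.072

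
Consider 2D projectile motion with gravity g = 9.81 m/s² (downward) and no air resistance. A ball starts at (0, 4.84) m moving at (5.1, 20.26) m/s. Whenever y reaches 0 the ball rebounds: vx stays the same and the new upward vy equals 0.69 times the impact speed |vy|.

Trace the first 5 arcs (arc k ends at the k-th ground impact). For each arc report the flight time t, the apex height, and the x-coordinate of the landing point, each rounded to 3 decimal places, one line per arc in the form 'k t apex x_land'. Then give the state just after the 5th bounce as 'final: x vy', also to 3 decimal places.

Arc 1: start y=4.840, vy=20.260 → t=4.357, apex=25.761, x_land=22.220, impact vy=-22.482
  bounce: vy ← 0.69·22.482 = 15.512
Arc 2: start y=0.000, vy=15.512 → t=3.163, apex=12.265, x_land=38.350, impact vy=-15.512
  bounce: vy ← 0.69·15.512 = 10.704
Arc 3: start y=0.000, vy=10.704 → t=2.182, apex=5.839, x_land=49.479, impact vy=-10.704
  bounce: vy ← 0.69·10.704 = 7.385
Arc 4: start y=0.000, vy=7.385 → t=1.506, apex=2.780, x_land=57.158, impact vy=-7.385
  bounce: vy ← 0.69·7.385 = 5.096
Arc 5: start y=0.000, vy=5.096 → t=1.039, apex=1.324, x_land=62.456, impact vy=-5.096
  bounce: vy ← 0.69·5.096 = 3.516

1 4.357 25.761 22.220
2 3.163 12.265 38.350
3 2.182 5.839 49.479
4 1.506 2.780 57.158
5 1.039 1.324 62.456
final: 62.456 3.516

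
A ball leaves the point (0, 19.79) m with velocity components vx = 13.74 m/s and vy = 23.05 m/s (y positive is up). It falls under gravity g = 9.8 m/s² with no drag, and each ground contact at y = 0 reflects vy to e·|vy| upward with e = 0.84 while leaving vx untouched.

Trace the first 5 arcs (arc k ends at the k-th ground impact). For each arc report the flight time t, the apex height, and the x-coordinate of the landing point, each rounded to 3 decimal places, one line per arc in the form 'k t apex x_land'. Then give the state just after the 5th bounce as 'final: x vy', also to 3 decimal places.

Arc 1: start y=19.790, vy=23.050 → t=5.446, apex=46.897, x_land=74.824, impact vy=-30.318
  bounce: vy ← 0.84·30.318 = 25.467
Arc 2: start y=0.000, vy=25.467 → t=5.197, apex=33.091, x_land=146.236, impact vy=-25.467
  bounce: vy ← 0.84·25.467 = 21.392
Arc 3: start y=0.000, vy=21.392 → t=4.366, apex=23.349, x_land=206.222, impact vy=-21.392
  bounce: vy ← 0.84·21.392 = 17.970
Arc 4: start y=0.000, vy=17.970 → t=3.667, apex=16.475, x_land=256.611, impact vy=-17.970
  bounce: vy ← 0.84·17.970 = 15.095
Arc 5: start y=0.000, vy=15.095 → t=3.081, apex=11.625, x_land=298.937, impact vy=-15.095
  bounce: vy ← 0.84·15.095 = 12.679

1 5.446 46.897 74.824
2 5.197 33.091 146.236
3 4.366 23.349 206.222
4 3.667 16.475 256.611
5 3.081 11.625 298.937
final: 298.937 12.679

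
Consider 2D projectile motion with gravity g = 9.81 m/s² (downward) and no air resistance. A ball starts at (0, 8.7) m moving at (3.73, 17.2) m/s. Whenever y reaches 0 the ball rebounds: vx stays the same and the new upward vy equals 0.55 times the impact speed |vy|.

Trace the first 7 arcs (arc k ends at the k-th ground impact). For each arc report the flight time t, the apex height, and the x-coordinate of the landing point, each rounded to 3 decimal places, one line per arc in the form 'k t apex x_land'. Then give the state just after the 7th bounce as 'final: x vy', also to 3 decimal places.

1 3.955 23.778 14.752
2 2.422 7.193 23.786
3 1.332 2.176 28.755
4 0.733 0.658 31.488
5 0.403 0.199 32.991
6 0.222 0.060 33.817
7 0.122 0.018 34.272
final: 34.272 0.329

Arc 1: start y=8.700, vy=17.200 → t=3.955, apex=23.778, x_land=14.752, impact vy=-21.599
  bounce: vy ← 0.55·21.599 = 11.880
Arc 2: start y=0.000, vy=11.880 → t=2.422, apex=7.193, x_land=23.786, impact vy=-11.880
  bounce: vy ← 0.55·11.880 = 6.534
Arc 3: start y=0.000, vy=6.534 → t=1.332, apex=2.176, x_land=28.755, impact vy=-6.534
  bounce: vy ← 0.55·6.534 = 3.594
Arc 4: start y=0.000, vy=3.594 → t=0.733, apex=0.658, x_land=31.488, impact vy=-3.594
  bounce: vy ← 0.55·3.594 = 1.976
Arc 5: start y=0.000, vy=1.976 → t=0.403, apex=0.199, x_land=32.991, impact vy=-1.976
  bounce: vy ← 0.55·1.976 = 1.087
Arc 6: start y=0.000, vy=1.087 → t=0.222, apex=0.060, x_land=33.817, impact vy=-1.087
  bounce: vy ← 0.55·1.087 = 0.598
Arc 7: start y=0.000, vy=0.598 → t=0.122, apex=0.018, x_land=34.272, impact vy=-0.598
  bounce: vy ← 0.55·0.598 = 0.329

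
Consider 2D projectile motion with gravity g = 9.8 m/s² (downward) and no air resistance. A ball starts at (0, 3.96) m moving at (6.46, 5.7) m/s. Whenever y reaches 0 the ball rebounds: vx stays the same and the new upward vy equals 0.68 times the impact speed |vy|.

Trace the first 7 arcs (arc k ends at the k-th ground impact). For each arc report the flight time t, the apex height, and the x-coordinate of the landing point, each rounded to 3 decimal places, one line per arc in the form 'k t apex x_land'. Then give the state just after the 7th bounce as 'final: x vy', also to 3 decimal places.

Arc 1: start y=3.960, vy=5.700 → t=1.652, apex=5.618, x_land=10.674, impact vy=-10.493
  bounce: vy ← 0.68·10.493 = 7.135
Arc 2: start y=0.000, vy=7.135 → t=1.456, apex=2.598, x_land=20.081, impact vy=-7.135
  bounce: vy ← 0.68·7.135 = 4.852
Arc 3: start y=0.000, vy=4.852 → t=0.990, apex=1.201, x_land=26.478, impact vy=-4.852
  bounce: vy ← 0.68·4.852 = 3.299
Arc 4: start y=0.000, vy=3.299 → t=0.673, apex=0.555, x_land=30.828, impact vy=-3.299
  bounce: vy ← 0.68·3.299 = 2.244
Arc 5: start y=0.000, vy=2.244 → t=0.458, apex=0.257, x_land=33.786, impact vy=-2.244
  bounce: vy ← 0.68·2.244 = 1.526
Arc 6: start y=0.000, vy=1.526 → t=0.311, apex=0.119, x_land=35.797, impact vy=-1.526
  bounce: vy ← 0.68·1.526 = 1.037
Arc 7: start y=0.000, vy=1.037 → t=0.212, apex=0.055, x_land=37.165, impact vy=-1.037
  bounce: vy ← 0.68·1.037 = 0.705

1 1.652 5.618 10.674
2 1.456 2.598 20.081
3 0.990 1.201 26.478
4 0.673 0.555 30.828
5 0.458 0.257 33.786
6 0.311 0.119 35.797
7 0.212 0.055 37.165
final: 37.165 0.705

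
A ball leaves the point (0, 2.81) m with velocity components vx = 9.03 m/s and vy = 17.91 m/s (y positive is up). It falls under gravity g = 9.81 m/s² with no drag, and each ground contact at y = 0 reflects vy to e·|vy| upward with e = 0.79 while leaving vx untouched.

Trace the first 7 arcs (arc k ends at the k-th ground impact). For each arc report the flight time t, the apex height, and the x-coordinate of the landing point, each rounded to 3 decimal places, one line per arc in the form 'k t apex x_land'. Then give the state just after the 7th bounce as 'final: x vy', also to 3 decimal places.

1 3.802 19.159 34.333
2 3.123 11.957 62.530
3 2.467 7.462 84.806
4 1.949 4.657 102.404
5 1.540 2.907 116.307
6 1.216 1.814 127.290
7 0.961 1.132 135.966
final: 135.966 3.723

Arc 1: start y=2.810, vy=17.910 → t=3.802, apex=19.159, x_land=34.333, impact vy=-19.388
  bounce: vy ← 0.79·19.388 = 15.317
Arc 2: start y=0.000, vy=15.317 → t=3.123, apex=11.957, x_land=62.530, impact vy=-15.317
  bounce: vy ← 0.79·15.317 = 12.100
Arc 3: start y=0.000, vy=12.100 → t=2.467, apex=7.462, x_land=84.806, impact vy=-12.100
  bounce: vy ← 0.79·12.100 = 9.559
Arc 4: start y=0.000, vy=9.559 → t=1.949, apex=4.657, x_land=102.404, impact vy=-9.559
  bounce: vy ← 0.79·9.559 = 7.552
Arc 5: start y=0.000, vy=7.552 → t=1.540, apex=2.907, x_land=116.307, impact vy=-7.552
  bounce: vy ← 0.79·7.552 = 5.966
Arc 6: start y=0.000, vy=5.966 → t=1.216, apex=1.814, x_land=127.290, impact vy=-5.966
  bounce: vy ← 0.79·5.966 = 4.713
Arc 7: start y=0.000, vy=4.713 → t=0.961, apex=1.132, x_land=135.966, impact vy=-4.713
  bounce: vy ← 0.79·4.713 = 3.723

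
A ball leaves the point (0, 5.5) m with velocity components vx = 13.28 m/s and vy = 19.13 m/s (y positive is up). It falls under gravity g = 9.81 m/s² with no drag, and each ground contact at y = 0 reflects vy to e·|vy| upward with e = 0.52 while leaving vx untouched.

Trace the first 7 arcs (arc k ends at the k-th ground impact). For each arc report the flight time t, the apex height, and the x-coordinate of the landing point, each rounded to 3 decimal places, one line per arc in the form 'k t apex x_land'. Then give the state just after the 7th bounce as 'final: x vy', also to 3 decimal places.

1 4.169 24.152 55.365
2 2.308 6.531 86.012
3 1.200 1.766 101.949
4 0.624 0.478 110.236
5 0.324 0.129 114.545
6 0.169 0.035 116.786
7 0.088 0.009 117.951
final: 117.951 0.224

Arc 1: start y=5.500, vy=19.130 → t=4.169, apex=24.152, x_land=55.365, impact vy=-21.768
  bounce: vy ← 0.52·21.768 = 11.320
Arc 2: start y=0.000, vy=11.320 → t=2.308, apex=6.531, x_land=86.012, impact vy=-11.320
  bounce: vy ← 0.52·11.320 = 5.886
Arc 3: start y=0.000, vy=5.886 → t=1.200, apex=1.766, x_land=101.949, impact vy=-5.886
  bounce: vy ← 0.52·5.886 = 3.061
Arc 4: start y=0.000, vy=3.061 → t=0.624, apex=0.478, x_land=110.236, impact vy=-3.061
  bounce: vy ← 0.52·3.061 = 1.592
Arc 5: start y=0.000, vy=1.592 → t=0.324, apex=0.129, x_land=114.545, impact vy=-1.592
  bounce: vy ← 0.52·1.592 = 0.828
Arc 6: start y=0.000, vy=0.828 → t=0.169, apex=0.035, x_land=116.786, impact vy=-0.828
  bounce: vy ← 0.52·0.828 = 0.430
Arc 7: start y=0.000, vy=0.430 → t=0.088, apex=0.009, x_land=117.951, impact vy=-0.430
  bounce: vy ← 0.52·0.430 = 0.224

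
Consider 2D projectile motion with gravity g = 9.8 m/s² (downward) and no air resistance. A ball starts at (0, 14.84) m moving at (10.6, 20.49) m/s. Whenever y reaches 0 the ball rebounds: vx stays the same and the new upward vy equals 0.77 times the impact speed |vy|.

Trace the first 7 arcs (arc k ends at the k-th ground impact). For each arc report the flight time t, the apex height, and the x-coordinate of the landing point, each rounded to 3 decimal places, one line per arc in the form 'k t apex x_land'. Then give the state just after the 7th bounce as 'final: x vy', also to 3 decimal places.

Arc 1: start y=14.840, vy=20.490 → t=4.811, apex=36.260, x_land=50.998, impact vy=-26.659
  bounce: vy ← 0.77·26.659 = 20.527
Arc 2: start y=0.000, vy=20.527 → t=4.189, apex=21.499, x_land=95.404, impact vy=-20.527
  bounce: vy ← 0.77·20.527 = 15.806
Arc 3: start y=0.000, vy=15.806 → t=3.226, apex=12.747, x_land=129.597, impact vy=-15.806
  bounce: vy ← 0.77·15.806 = 12.171
Arc 4: start y=0.000, vy=12.171 → t=2.484, apex=7.557, x_land=155.926, impact vy=-12.171
  bounce: vy ← 0.77·12.171 = 9.371
Arc 5: start y=0.000, vy=9.371 → t=1.913, apex=4.481, x_land=176.199, impact vy=-9.371
  bounce: vy ← 0.77·9.371 = 7.216
Arc 6: start y=0.000, vy=7.216 → t=1.473, apex=2.657, x_land=191.809, impact vy=-7.216
  bounce: vy ← 0.77·7.216 = 5.556
Arc 7: start y=0.000, vy=5.556 → t=1.134, apex=1.575, x_land=203.829, impact vy=-5.556
  bounce: vy ← 0.77·5.556 = 4.278

1 4.811 36.260 50.998
2 4.189 21.499 95.404
3 3.226 12.747 129.597
4 2.484 7.557 155.926
5 1.913 4.481 176.199
6 1.473 2.657 191.809
7 1.134 1.575 203.829
final: 203.829 4.278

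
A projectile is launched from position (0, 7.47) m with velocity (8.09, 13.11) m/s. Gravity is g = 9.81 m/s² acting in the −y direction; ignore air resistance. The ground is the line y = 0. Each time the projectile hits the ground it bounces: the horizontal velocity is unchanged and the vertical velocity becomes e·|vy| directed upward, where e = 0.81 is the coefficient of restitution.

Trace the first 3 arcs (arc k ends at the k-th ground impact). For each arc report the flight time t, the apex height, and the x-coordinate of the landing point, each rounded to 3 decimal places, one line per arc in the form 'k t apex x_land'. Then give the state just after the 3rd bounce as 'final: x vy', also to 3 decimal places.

1 3.155 16.230 25.527
2 2.947 10.649 49.367
3 2.387 6.987 68.678
final: 68.678 9.483

Arc 1: start y=7.470, vy=13.110 → t=3.155, apex=16.230, x_land=25.527, impact vy=-17.845
  bounce: vy ← 0.81·17.845 = 14.454
Arc 2: start y=0.000, vy=14.454 → t=2.947, apex=10.649, x_land=49.367, impact vy=-14.454
  bounce: vy ← 0.81·14.454 = 11.708
Arc 3: start y=0.000, vy=11.708 → t=2.387, apex=6.987, x_land=68.678, impact vy=-11.708
  bounce: vy ← 0.81·11.708 = 9.483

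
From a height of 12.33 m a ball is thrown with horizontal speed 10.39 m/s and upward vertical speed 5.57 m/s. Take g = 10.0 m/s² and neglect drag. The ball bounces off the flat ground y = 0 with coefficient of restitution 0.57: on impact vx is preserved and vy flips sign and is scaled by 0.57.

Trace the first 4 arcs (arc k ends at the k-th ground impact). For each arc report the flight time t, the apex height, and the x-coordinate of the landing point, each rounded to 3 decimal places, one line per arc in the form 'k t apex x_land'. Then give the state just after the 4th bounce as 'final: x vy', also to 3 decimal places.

1 2.223 13.881 23.099
2 1.899 4.510 42.835
3 1.083 1.465 54.084
4 0.617 0.476 60.496
final: 60.496 1.759

Arc 1: start y=12.330, vy=5.570 → t=2.223, apex=13.881, x_land=23.099, impact vy=-16.662
  bounce: vy ← 0.57·16.662 = 9.497
Arc 2: start y=0.000, vy=9.497 → t=1.899, apex=4.510, x_land=42.835, impact vy=-9.497
  bounce: vy ← 0.57·9.497 = 5.414
Arc 3: start y=0.000, vy=5.414 → t=1.083, apex=1.465, x_land=54.084, impact vy=-5.414
  bounce: vy ← 0.57·5.414 = 3.086
Arc 4: start y=0.000, vy=3.086 → t=0.617, apex=0.476, x_land=60.496, impact vy=-3.086
  bounce: vy ← 0.57·3.086 = 1.759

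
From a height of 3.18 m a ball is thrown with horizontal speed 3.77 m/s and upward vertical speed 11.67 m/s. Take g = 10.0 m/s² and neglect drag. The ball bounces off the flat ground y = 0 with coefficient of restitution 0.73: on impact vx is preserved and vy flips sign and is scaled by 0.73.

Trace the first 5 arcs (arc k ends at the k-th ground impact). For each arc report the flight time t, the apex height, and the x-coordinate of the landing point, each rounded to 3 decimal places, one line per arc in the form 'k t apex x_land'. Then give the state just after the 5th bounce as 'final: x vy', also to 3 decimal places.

1 2.580 9.989 9.728
2 2.064 5.323 17.508
3 1.506 2.837 23.188
4 1.100 1.512 27.334
5 0.803 0.806 30.360
final: 30.360 2.930

Arc 1: start y=3.180, vy=11.670 → t=2.580, apex=9.989, x_land=9.728, impact vy=-14.135
  bounce: vy ← 0.73·14.135 = 10.318
Arc 2: start y=0.000, vy=10.318 → t=2.064, apex=5.323, x_land=17.508, impact vy=-10.318
  bounce: vy ← 0.73·10.318 = 7.532
Arc 3: start y=0.000, vy=7.532 → t=1.506, apex=2.837, x_land=23.188, impact vy=-7.532
  bounce: vy ← 0.73·7.532 = 5.499
Arc 4: start y=0.000, vy=5.499 → t=1.100, apex=1.512, x_land=27.334, impact vy=-5.499
  bounce: vy ← 0.73·5.499 = 4.014
Arc 5: start y=0.000, vy=4.014 → t=0.803, apex=0.806, x_land=30.360, impact vy=-4.014
  bounce: vy ← 0.73·4.014 = 2.930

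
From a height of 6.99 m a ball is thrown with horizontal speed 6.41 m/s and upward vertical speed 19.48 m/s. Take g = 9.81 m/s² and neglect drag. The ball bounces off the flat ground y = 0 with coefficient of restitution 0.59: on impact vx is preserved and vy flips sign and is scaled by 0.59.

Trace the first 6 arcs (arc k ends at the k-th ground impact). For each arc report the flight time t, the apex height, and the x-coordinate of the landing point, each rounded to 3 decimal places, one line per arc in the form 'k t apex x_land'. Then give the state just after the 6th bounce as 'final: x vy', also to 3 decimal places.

Arc 1: start y=6.990, vy=19.480 → t=4.303, apex=26.331, x_land=27.580, impact vy=-22.729
  bounce: vy ← 0.59·22.729 = 13.410
Arc 2: start y=0.000, vy=13.410 → t=2.734, apex=9.166, x_land=45.105, impact vy=-13.410
  bounce: vy ← 0.59·13.410 = 7.912
Arc 3: start y=0.000, vy=7.912 → t=1.613, apex=3.191, x_land=55.445, impact vy=-7.912
  bounce: vy ← 0.59·7.912 = 4.668
Arc 4: start y=0.000, vy=4.668 → t=0.952, apex=1.111, x_land=61.545, impact vy=-4.668
  bounce: vy ← 0.59·4.668 = 2.754
Arc 5: start y=0.000, vy=2.754 → t=0.562, apex=0.387, x_land=65.144, impact vy=-2.754
  bounce: vy ← 0.59·2.754 = 1.625
Arc 6: start y=0.000, vy=1.625 → t=0.331, apex=0.135, x_land=67.268, impact vy=-1.625
  bounce: vy ← 0.59·1.625 = 0.959

1 4.303 26.331 27.580
2 2.734 9.166 45.105
3 1.613 3.191 55.445
4 0.952 1.111 61.545
5 0.562 0.387 65.144
6 0.331 0.135 67.268
final: 67.268 0.959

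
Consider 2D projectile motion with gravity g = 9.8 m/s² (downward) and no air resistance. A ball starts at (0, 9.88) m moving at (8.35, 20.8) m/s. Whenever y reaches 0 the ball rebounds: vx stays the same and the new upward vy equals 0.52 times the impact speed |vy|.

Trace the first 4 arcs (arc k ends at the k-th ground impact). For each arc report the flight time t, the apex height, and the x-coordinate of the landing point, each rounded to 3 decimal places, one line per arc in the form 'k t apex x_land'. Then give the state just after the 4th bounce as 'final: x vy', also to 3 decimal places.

1 4.676 31.953 39.045
2 2.656 8.640 61.221
3 1.381 2.336 72.753
4 0.718 0.632 78.749
final: 78.749 1.830

Arc 1: start y=9.880, vy=20.800 → t=4.676, apex=31.953, x_land=39.045, impact vy=-25.026
  bounce: vy ← 0.52·25.026 = 13.013
Arc 2: start y=0.000, vy=13.013 → t=2.656, apex=8.640, x_land=61.221, impact vy=-13.013
  bounce: vy ← 0.52·13.013 = 6.767
Arc 3: start y=0.000, vy=6.767 → t=1.381, apex=2.336, x_land=72.753, impact vy=-6.767
  bounce: vy ← 0.52·6.767 = 3.519
Arc 4: start y=0.000, vy=3.519 → t=0.718, apex=0.632, x_land=78.749, impact vy=-3.519
  bounce: vy ← 0.52·3.519 = 1.830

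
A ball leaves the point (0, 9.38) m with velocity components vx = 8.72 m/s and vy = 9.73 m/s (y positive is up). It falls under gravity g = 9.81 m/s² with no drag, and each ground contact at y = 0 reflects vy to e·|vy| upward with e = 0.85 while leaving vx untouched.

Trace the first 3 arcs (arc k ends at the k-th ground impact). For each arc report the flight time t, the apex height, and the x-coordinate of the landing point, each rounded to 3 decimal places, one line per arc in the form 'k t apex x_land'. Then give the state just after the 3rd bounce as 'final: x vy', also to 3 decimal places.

Arc 1: start y=9.380, vy=9.730 → t=2.694, apex=14.205, x_land=23.489, impact vy=-16.695
  bounce: vy ← 0.85·16.695 = 14.190
Arc 2: start y=0.000, vy=14.190 → t=2.893, apex=10.263, x_land=48.716, impact vy=-14.190
  bounce: vy ← 0.85·14.190 = 12.062
Arc 3: start y=0.000, vy=12.062 → t=2.459, apex=7.415, x_land=70.159, impact vy=-12.062
  bounce: vy ← 0.85·12.062 = 10.253

1 2.694 14.205 23.489
2 2.893 10.263 48.716
3 2.459 7.415 70.159
final: 70.159 10.253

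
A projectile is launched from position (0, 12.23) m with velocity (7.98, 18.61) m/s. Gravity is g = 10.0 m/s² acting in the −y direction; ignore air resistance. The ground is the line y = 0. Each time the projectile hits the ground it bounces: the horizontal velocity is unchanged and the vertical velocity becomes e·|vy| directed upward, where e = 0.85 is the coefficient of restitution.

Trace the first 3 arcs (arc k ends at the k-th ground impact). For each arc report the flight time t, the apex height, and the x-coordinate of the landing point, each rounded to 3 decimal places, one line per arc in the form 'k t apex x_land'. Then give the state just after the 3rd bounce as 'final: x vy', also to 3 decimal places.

1 4.292 29.547 34.249
2 4.133 21.347 67.227
3 3.513 15.424 95.258
final: 95.258 14.929

Arc 1: start y=12.230, vy=18.610 → t=4.292, apex=29.547, x_land=34.249, impact vy=-24.309
  bounce: vy ← 0.85·24.309 = 20.663
Arc 2: start y=0.000, vy=20.663 → t=4.133, apex=21.347, x_land=67.227, impact vy=-20.663
  bounce: vy ← 0.85·20.663 = 17.563
Arc 3: start y=0.000, vy=17.563 → t=3.513, apex=15.424, x_land=95.258, impact vy=-17.563
  bounce: vy ← 0.85·17.563 = 14.929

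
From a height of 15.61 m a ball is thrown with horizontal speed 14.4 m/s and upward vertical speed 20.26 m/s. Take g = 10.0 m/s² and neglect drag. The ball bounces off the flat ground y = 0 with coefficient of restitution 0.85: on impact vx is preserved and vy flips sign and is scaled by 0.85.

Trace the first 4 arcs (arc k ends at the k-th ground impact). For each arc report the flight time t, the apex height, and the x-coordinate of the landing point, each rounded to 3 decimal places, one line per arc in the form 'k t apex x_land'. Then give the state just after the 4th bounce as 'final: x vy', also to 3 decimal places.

1 4.714 36.133 67.885
2 4.570 26.106 133.693
3 3.885 18.862 189.631
4 3.302 13.628 237.177
final: 237.177 14.033

Arc 1: start y=15.610, vy=20.260 → t=4.714, apex=36.133, x_land=67.885, impact vy=-26.882
  bounce: vy ← 0.85·26.882 = 22.850
Arc 2: start y=0.000, vy=22.850 → t=4.570, apex=26.106, x_land=133.693, impact vy=-22.850
  bounce: vy ← 0.85·22.850 = 19.423
Arc 3: start y=0.000, vy=19.423 → t=3.885, apex=18.862, x_land=189.631, impact vy=-19.423
  bounce: vy ← 0.85·19.423 = 16.509
Arc 4: start y=0.000, vy=16.509 → t=3.302, apex=13.628, x_land=237.177, impact vy=-16.509
  bounce: vy ← 0.85·16.509 = 14.033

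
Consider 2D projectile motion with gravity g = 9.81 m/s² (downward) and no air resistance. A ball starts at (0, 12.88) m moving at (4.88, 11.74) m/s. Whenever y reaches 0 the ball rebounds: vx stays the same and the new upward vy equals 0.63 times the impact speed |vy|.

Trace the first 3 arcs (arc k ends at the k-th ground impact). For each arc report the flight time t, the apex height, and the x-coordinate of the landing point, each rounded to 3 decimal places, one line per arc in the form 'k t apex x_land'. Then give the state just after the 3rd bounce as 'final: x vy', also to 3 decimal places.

Arc 1: start y=12.880, vy=11.740 → t=3.211, apex=19.905, x_land=15.671, impact vy=-19.762
  bounce: vy ← 0.63·19.762 = 12.450
Arc 2: start y=0.000, vy=12.450 → t=2.538, apex=7.900, x_land=28.057, impact vy=-12.450
  bounce: vy ← 0.63·12.450 = 7.844
Arc 3: start y=0.000, vy=7.844 → t=1.599, apex=3.136, x_land=35.861, impact vy=-7.844
  bounce: vy ← 0.63·7.844 = 4.941

1 3.211 19.905 15.671
2 2.538 7.900 28.057
3 1.599 3.136 35.861
final: 35.861 4.941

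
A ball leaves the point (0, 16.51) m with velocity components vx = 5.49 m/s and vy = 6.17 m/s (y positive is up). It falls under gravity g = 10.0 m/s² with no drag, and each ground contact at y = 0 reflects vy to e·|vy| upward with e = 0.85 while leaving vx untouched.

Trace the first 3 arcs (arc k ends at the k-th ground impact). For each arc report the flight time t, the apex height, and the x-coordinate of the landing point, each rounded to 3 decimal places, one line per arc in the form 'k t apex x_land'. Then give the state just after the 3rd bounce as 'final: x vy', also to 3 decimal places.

1 2.536 18.413 13.923
2 3.262 13.304 31.833
3 2.773 9.612 47.057
final: 47.057 11.785

Arc 1: start y=16.510, vy=6.170 → t=2.536, apex=18.413, x_land=13.923, impact vy=-19.190
  bounce: vy ← 0.85·19.190 = 16.312
Arc 2: start y=0.000, vy=16.312 → t=3.262, apex=13.304, x_land=31.833, impact vy=-16.312
  bounce: vy ← 0.85·16.312 = 13.865
Arc 3: start y=0.000, vy=13.865 → t=2.773, apex=9.612, x_land=47.057, impact vy=-13.865
  bounce: vy ← 0.85·13.865 = 11.785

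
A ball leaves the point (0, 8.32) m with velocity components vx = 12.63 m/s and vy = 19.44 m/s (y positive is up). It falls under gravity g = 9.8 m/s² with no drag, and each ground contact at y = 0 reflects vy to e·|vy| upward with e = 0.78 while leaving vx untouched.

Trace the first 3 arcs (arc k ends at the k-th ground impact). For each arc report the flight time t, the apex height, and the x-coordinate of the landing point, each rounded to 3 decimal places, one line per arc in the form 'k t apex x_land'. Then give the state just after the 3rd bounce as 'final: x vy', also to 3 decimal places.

Arc 1: start y=8.320, vy=19.440 → t=4.357, apex=27.601, x_land=55.030, impact vy=-23.259
  bounce: vy ← 0.78·23.259 = 18.142
Arc 2: start y=0.000, vy=18.142 → t=3.702, apex=16.793, x_land=101.792, impact vy=-18.142
  bounce: vy ← 0.78·18.142 = 14.151
Arc 3: start y=0.000, vy=14.151 → t=2.888, apex=10.217, x_land=138.266, impact vy=-14.151
  bounce: vy ← 0.78·14.151 = 11.038

1 4.357 27.601 55.030
2 3.702 16.793 101.792
3 2.888 10.217 138.266
final: 138.266 11.038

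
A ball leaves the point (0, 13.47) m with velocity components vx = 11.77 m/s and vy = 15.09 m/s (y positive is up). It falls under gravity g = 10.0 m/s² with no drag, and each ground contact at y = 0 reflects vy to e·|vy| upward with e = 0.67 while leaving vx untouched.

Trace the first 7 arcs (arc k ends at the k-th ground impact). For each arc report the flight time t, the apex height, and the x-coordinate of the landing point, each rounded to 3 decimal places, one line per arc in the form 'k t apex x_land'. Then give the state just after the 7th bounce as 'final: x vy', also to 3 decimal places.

Arc 1: start y=13.470, vy=15.090 → t=3.739, apex=24.855, x_land=44.003, impact vy=-22.296
  bounce: vy ← 0.67·22.296 = 14.938
Arc 2: start y=0.000, vy=14.938 → t=2.988, apex=11.158, x_land=79.168, impact vy=-14.938
  bounce: vy ← 0.67·14.938 = 10.009
Arc 3: start y=0.000, vy=10.009 → t=2.002, apex=5.009, x_land=102.728, impact vy=-10.009
  bounce: vy ← 0.67·10.009 = 6.706
Arc 4: start y=0.000, vy=6.706 → t=1.341, apex=2.248, x_land=118.514, impact vy=-6.706
  bounce: vy ← 0.67·6.706 = 4.493
Arc 5: start y=0.000, vy=4.493 → t=0.899, apex=1.009, x_land=129.090, impact vy=-4.493
  bounce: vy ← 0.67·4.493 = 3.010
Arc 6: start y=0.000, vy=3.010 → t=0.602, apex=0.453, x_land=136.176, impact vy=-3.010
  bounce: vy ← 0.67·3.010 = 2.017
Arc 7: start y=0.000, vy=2.017 → t=0.403, apex=0.203, x_land=140.924, impact vy=-2.017
  bounce: vy ← 0.67·2.017 = 1.351

1 3.739 24.855 44.003
2 2.988 11.158 79.168
3 2.002 5.009 102.728
4 1.341 2.248 118.514
5 0.899 1.009 129.090
6 0.602 0.453 136.176
7 0.403 0.203 140.924
final: 140.924 1.351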